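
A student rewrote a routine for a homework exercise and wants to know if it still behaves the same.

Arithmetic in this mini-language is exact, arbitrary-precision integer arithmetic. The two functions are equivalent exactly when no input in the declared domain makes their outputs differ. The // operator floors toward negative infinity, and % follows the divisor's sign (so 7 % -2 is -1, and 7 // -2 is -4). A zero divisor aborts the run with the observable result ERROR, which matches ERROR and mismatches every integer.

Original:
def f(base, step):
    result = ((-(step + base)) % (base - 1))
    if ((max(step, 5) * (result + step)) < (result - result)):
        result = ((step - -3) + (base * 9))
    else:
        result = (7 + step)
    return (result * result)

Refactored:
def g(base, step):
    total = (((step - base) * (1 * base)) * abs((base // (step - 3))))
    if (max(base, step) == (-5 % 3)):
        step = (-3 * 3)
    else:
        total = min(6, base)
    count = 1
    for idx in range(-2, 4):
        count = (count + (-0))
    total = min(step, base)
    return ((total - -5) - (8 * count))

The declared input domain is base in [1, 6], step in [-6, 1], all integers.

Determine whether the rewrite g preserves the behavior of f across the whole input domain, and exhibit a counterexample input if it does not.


There is a counterexample at base=1, step=-6: ERROR on one side, -12 on the other.
f: a zero divisor aborts: ERROR
g: total=-7, then (max(base, step) == (-5 % 3)) is true, then step=-9, then count=1, then (idx=-2), then count=1, then (idx=-1), then count=1, then (idx=0), then count=1, then (idx=1), then count=1, then (idx=2), then count=1, then (idx=3), then count=1, then total=-9, then returns -12
verdict: not equivalent; witness: base=1, step=-6


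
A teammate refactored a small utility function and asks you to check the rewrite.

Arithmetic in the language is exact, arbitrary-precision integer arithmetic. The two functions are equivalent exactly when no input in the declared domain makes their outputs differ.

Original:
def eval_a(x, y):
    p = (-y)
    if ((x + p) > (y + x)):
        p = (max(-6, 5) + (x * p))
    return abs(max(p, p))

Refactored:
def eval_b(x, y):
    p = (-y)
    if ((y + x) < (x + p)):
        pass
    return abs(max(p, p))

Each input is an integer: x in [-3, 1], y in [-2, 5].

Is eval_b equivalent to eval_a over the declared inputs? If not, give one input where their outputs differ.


Take x=-3, y=-2.
eval_a: p := 2 | ((x + p) > (y + x)): true | p := -1 | result 1
eval_b: p := 2 | ((y + x) < (x + p)): true | result 2
1 != 2, so the rewrite changes behavior.
verdict: not equivalent; witness: x=-3, y=-2


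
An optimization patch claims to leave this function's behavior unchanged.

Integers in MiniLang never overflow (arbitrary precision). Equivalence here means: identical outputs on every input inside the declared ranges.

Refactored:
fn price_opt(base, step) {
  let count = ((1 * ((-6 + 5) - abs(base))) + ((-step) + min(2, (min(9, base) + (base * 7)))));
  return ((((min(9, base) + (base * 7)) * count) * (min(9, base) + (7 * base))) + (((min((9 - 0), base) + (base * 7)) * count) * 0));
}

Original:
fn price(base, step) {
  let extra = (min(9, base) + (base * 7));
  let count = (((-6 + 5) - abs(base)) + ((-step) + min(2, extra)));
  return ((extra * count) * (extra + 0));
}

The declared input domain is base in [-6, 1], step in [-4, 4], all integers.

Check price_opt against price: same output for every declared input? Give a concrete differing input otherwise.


The two are interchangeable: constant usage differs, plus local variable names differ, plus arithmetic usage differs, plus statement counts differ, plus min/max/abs usage differs, and every declared input agrees.
As a probe, take base=0, step=4: price runs extra becomes 0; next count becomes -5; next final value 0; price_opt runs count becomes -5; next final value 0; both end at 0.
Every one of the 72 inputs gives matching results.
verdict: equivalent


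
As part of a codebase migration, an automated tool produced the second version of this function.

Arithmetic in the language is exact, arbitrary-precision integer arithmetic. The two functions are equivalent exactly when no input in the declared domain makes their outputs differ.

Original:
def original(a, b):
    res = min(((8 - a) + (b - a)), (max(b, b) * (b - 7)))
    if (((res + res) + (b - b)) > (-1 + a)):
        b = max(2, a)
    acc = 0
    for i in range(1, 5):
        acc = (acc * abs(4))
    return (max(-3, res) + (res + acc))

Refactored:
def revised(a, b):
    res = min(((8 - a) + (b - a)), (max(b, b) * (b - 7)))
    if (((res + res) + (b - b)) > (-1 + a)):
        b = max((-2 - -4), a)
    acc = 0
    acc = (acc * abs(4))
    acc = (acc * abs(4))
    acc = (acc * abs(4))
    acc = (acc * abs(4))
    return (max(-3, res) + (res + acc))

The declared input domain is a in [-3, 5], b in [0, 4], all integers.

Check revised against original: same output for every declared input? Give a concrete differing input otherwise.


The two versions differ — the changes include local variable names differ; and min/max/abs usage differs; and statement counts differ; and arithmetic usage differs; and constant usage differs; and loop structure differs.
Spot check at a=1, b=4 — original: res becomes -12; next (((res + res) + (b - b)) > (-1 + a)) evaluates to false; next acc becomes 0; next at i=1:; next acc becomes 0; next at i=2:; next acc becomes 0; next at i=3:; next acc becomes 0; next at i=4:; next acc becomes 0; next final value -15. revised: res becomes -12; next (((res + res) + (b - b)) > (-1 + a)) evaluates to false; next acc becomes 0; next acc becomes 0; next acc becomes 0; next acc becomes 0; next acc becomes 0; next final value -15. Both give -15.
Every one of the 45 inputs gives matching results.
verdict: equivalent


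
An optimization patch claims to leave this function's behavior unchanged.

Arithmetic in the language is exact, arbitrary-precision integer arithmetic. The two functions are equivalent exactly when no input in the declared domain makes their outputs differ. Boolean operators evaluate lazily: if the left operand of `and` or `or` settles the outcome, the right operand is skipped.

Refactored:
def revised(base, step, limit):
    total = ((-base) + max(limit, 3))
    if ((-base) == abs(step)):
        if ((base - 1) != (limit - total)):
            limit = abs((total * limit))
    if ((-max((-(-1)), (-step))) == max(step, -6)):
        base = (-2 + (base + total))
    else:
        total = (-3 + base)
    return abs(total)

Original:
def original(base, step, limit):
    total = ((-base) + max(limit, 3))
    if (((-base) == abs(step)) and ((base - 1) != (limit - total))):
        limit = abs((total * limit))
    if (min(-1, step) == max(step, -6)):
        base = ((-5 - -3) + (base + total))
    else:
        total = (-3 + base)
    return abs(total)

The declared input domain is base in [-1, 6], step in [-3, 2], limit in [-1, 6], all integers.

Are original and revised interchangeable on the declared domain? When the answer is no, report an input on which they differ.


This is a faithful refactor — boolean connective usage differs, plus statement counts differ, plus arithmetic usage differs, plus constant usage differs, plus min/max/abs usage differs, plus branching structure differs, but the computed results match everywhere.
Spot check at base=3, step=-3, limit=3 — original: total := 0 | (((-base) == abs(step)) and ((base - 1) != (limit - total))): false | (min(-1, step) == max(step, -6)): true | base := 1 | result 0. revised: total := 0 | ((-base) == abs(step)): false | ((-max((-(-1)), (-step))) == max(step, -6)): true | base := 1 | result 0. Both give 0.
Sweeping the whole domain (384 inputs) finds no disagreement.
verdict: equivalent


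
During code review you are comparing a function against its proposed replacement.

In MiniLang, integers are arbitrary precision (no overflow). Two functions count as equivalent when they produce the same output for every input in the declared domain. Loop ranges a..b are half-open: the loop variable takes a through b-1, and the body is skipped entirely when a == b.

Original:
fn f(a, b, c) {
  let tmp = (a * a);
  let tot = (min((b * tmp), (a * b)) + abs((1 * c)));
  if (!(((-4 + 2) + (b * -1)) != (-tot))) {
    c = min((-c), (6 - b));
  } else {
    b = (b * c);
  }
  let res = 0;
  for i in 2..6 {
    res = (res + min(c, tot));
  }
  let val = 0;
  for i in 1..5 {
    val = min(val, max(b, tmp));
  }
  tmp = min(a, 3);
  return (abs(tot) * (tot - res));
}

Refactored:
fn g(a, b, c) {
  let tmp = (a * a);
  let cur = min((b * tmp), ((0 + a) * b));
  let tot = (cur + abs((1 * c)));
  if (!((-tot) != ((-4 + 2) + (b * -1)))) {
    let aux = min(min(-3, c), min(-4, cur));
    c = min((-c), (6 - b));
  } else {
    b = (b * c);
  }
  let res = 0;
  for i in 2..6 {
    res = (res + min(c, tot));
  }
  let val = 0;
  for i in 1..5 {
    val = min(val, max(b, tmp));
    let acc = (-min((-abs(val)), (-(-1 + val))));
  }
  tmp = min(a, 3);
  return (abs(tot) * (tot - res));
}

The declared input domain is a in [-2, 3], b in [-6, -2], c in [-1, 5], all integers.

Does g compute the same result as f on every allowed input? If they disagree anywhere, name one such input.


Equivalent — the differences include statement counts differ; and arithmetic usage differs; and min/max/abs usage differs; and local variable names differ; and constant usage differs, yet no declared input distinguishes the two.
Tracing a=3, b=-4, c=2: f: tmp=9, then tot=-34, then (!(((-4 + 2) + (b * -1)) != (-tot))) is false, then b=-8, then res=0, then (i=2), then res=-34, then (i=3), then res=-68, then (i=4), then res=-102, then (i=5), then res=-136, then val=0, then (i=1), then val=0, then (i=2), then val=0, then (i=3), then val=0, then (i=4), then val=0, then tmp=3, then returns 3468 | g: tmp=9, then cur=-36, then tot=-34, then (!((-tot) != ((-4 + 2) + (b * -1)))) is false, then b=-8, then res=0, then (i=2), then res=-34, then (i=3), then res=-68, then (i=4), then res=-102, then (i=5), then res=-136, then val=0, then (i=1), then val=0, then acc=0, then (i=2), then val=0, then acc=0, then (i=3), then val=0, then acc=0, then (i=4), then val=0, then acc=0, then tmp=3, then returns 3468 — matching result 3468.
Checked all 210 inputs in the declared domain: the outputs agree on every one.
verdict: equivalent


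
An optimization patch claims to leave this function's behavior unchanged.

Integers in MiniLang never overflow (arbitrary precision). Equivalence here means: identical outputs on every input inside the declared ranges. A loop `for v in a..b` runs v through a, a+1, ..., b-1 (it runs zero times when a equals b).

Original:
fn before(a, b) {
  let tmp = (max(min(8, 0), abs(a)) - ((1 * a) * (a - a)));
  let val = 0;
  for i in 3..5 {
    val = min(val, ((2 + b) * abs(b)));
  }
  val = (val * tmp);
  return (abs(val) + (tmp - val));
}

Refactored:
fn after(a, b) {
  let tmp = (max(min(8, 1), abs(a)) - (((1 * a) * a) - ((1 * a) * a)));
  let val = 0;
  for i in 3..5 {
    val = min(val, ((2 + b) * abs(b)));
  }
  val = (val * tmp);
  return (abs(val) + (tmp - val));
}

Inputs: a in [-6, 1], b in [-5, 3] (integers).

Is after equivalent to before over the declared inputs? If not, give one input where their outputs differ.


These are not equivalent — on a=0, b=-5 the outputs split (0 vs 31).
before: tmp becomes 0; next val becomes 0; next at i=3:; next val becomes -15; next at i=4:; next val becomes -15; next val becomes 0; next final value 0
after: tmp becomes 1; next val becomes 0; next at i=3:; next val becomes -15; next at i=4:; next val becomes -15; next val becomes -15; next final value 31
verdict: not equivalent; witness: a=0, b=-5


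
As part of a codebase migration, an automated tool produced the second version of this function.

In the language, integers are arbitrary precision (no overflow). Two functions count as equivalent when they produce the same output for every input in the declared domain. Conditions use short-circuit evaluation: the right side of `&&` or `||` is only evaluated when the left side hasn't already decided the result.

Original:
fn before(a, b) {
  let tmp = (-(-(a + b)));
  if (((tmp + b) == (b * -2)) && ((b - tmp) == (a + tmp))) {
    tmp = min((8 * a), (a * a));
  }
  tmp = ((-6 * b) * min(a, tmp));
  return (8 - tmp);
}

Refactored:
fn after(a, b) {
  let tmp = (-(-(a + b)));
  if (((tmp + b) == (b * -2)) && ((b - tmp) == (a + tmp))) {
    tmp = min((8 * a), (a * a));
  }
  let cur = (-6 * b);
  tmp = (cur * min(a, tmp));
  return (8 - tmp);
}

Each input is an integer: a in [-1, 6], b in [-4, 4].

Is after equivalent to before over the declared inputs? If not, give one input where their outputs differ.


Reading the diff, among the changes: statement counts differ, plus local variable names differ.
One worked example (a=4, b=-2) — before: tmp becomes 2; next (((tmp + b) == (b * -2)) && ((b - tmp) == (a + tmp))) evaluates to false; next tmp becomes 24; next final value -16; after: tmp becomes 2; next (((tmp + b) == (b * -2)) && ((b - tmp) == (a + tmp))) evaluates to false; next cur becomes 12; next tmp becomes 24; next final value -16; agreement on -16.
Sweeping the whole domain (72 inputs) finds no disagreement.
verdict: equivalent


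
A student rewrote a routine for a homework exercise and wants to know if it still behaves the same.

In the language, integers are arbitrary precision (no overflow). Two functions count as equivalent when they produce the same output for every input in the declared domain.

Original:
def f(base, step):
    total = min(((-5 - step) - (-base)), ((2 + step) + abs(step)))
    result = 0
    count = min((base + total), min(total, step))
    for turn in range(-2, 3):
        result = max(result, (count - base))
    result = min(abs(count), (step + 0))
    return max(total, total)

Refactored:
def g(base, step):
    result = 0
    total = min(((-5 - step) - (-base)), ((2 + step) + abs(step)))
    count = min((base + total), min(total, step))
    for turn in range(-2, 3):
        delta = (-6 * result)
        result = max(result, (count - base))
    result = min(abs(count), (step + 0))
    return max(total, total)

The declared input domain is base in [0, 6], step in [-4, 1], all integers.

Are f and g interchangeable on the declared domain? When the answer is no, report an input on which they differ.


Side by side, the visible changes include: statement counts differ; and constant usage differs; and local variable names differ; and arithmetic usage differs.
One worked example (base=0, step=0) — f: total becomes -5; next result becomes 0; next count becomes -5; next at turn=-2:; next result becomes 0; next at turn=-1:; next result becomes 0; next at turn=0:; next result becomes 0; next at turn=1:; next result becomes 0; next at turn=2:; next result becomes 0; next result becomes 0; next final value -5; g: result becomes 0; next total becomes -5; next count becomes -5; next at turn=-2:; next delta becomes 0; next result becomes 0; next at turn=-1:; next delta becomes 0; next result becomes 0; next at turn=0:; next delta becomes 0; next result becomes 0; next at turn=1:; next delta becomes 0; next result becomes 0; next at turn=2:; next delta becomes 0; next result becomes 0; next result becomes 0; next final value -5; agreement on -5.
Across all 42 domain points the two functions coincide.
verdict: equivalent


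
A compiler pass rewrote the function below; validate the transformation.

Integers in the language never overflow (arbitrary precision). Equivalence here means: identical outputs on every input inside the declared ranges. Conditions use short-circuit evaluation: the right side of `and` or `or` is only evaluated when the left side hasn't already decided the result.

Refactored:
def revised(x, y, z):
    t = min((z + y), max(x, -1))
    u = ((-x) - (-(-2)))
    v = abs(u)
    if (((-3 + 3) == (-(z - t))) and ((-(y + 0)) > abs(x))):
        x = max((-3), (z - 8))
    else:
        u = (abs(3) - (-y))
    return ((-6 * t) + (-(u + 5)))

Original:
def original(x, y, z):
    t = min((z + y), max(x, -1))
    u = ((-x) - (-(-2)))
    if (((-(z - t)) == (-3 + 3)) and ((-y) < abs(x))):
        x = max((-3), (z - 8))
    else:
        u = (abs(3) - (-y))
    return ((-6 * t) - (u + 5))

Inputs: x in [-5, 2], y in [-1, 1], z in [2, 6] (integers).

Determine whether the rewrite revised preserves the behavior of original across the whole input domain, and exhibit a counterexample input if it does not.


Evaluate both at x=2, y=0, z=2.
original: t=2, then u=-4, then (((-(z - t)) == (-3 + 3)) and ((-y) < abs(x))) is true, then x=-3, then returns -13
revised: t=2, then u=-4, then v=4, then (((-3 + 3) == (-(z - t))) and ((-(y + 0)) > abs(x))) is false, then u=3, then returns -20
-13 != -20, so the rewrite changes behavior.
verdict: not equivalent; witness: x=2, y=0, z=2


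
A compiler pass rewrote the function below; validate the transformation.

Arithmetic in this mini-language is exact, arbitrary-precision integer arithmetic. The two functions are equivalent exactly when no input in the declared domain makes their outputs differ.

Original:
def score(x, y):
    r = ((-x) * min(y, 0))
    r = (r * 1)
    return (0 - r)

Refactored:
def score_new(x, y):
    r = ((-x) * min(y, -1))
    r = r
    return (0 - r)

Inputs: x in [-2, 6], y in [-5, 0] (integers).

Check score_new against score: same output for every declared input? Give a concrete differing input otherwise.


There is a counterexample at x=-2, y=0: 0 on one side, 2 on the other.
score: r becomes 0; next r becomes 0; next final value 0
score_new: r becomes -2; next r becomes -2; next final value 2
verdict: not equivalent; witness: x=-2, y=0


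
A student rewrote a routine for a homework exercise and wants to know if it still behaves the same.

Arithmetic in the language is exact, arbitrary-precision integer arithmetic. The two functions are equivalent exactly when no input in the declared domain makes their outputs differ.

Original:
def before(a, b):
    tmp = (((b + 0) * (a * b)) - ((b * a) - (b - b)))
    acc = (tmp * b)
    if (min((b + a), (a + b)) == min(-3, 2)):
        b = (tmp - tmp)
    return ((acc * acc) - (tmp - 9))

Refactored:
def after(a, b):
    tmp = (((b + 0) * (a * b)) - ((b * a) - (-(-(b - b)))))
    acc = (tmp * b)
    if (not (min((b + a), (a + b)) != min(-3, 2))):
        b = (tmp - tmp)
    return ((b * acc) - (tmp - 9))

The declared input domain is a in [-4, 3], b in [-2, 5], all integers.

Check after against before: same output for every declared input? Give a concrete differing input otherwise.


Consider the input a=-4, b=-2.
before: tmp=-24, then acc=48, then (min((b + a), (a + b)) == min(-3, 2)) is false, then returns 2337
after: tmp=-24, then acc=48, then (not (min((b + a), (a + b)) != min(-3, 2))) is false, then returns -63
2337 and -63 differ, so these are not the same function on this domain.
verdict: not equivalent; witness: a=-4, b=-2


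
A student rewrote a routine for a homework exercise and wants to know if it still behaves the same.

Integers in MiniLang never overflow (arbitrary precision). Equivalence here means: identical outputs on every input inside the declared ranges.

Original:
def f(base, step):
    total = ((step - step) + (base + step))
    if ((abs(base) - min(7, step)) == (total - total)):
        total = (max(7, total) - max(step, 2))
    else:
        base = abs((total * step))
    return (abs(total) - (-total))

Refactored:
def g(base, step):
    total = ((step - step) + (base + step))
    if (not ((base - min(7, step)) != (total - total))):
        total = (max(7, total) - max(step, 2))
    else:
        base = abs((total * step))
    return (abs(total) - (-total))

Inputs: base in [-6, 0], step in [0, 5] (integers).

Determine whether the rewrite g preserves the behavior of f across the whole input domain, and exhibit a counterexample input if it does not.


On input base=-5, step=5, f returns 4 while g returns 0.
verdict: not equivalent; witness: base=-5, step=5


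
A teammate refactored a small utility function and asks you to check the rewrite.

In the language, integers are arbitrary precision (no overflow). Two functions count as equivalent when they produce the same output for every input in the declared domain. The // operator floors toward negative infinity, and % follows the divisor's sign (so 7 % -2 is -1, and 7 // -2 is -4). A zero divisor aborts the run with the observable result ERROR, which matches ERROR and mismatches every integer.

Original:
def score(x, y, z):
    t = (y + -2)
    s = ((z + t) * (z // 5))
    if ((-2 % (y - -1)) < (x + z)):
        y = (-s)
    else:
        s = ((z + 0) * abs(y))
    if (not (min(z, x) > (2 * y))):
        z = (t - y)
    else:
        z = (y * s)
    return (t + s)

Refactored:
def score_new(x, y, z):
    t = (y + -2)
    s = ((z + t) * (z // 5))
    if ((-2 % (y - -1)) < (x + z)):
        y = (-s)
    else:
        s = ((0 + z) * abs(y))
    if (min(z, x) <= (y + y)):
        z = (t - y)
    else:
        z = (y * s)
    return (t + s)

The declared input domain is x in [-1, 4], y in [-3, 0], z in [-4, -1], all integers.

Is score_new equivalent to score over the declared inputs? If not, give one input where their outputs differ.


Differences: arithmetic usage differs; also constant usage differs; also boolean connective usage differs; also comparison usage differs — yet all 96 inputs agree.
verdict: equivalent


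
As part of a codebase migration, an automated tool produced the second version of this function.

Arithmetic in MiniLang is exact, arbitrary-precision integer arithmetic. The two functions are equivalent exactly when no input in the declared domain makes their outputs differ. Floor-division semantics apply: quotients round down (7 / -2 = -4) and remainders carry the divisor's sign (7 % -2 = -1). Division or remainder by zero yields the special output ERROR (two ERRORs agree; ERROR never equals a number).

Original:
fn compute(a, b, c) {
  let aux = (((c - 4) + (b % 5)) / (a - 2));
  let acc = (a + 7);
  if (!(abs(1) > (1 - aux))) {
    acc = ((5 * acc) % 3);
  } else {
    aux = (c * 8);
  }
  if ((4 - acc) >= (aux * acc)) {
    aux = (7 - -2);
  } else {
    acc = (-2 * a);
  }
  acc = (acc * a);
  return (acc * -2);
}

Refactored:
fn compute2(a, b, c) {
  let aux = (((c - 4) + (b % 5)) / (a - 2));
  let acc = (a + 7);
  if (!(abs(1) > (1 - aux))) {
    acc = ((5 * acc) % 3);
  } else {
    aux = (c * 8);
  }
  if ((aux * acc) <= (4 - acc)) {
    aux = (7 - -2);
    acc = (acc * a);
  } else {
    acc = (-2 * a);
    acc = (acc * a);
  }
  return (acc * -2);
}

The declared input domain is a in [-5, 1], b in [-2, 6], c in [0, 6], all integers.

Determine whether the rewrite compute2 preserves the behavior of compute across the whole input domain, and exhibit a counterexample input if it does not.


The two are interchangeable: comparison usage differs, plus arithmetic usage differs, plus statement counts differ, and every declared input agrees.
As a probe, take a=-5, b=0, c=1: compute runs aux becomes 0; next acc becomes 2; next (!(abs(1) > (1 - aux))) evaluates to true; next acc becomes 1; next ((4 - acc) >= (aux * acc)) evaluates to true; next aux becomes 9; next acc becomes -5; next final value 10; compute2 runs aux becomes 0; next acc becomes 2; next (!(abs(1) > (1 - aux))) evaluates to true; next acc becomes 1; next ((aux * acc) <= (4 - acc)) evaluates to true; next aux becomes 9; next acc becomes -5; next final value 10; both end at 10.
Every one of the 441 inputs gives matching results.
verdict: equivalent


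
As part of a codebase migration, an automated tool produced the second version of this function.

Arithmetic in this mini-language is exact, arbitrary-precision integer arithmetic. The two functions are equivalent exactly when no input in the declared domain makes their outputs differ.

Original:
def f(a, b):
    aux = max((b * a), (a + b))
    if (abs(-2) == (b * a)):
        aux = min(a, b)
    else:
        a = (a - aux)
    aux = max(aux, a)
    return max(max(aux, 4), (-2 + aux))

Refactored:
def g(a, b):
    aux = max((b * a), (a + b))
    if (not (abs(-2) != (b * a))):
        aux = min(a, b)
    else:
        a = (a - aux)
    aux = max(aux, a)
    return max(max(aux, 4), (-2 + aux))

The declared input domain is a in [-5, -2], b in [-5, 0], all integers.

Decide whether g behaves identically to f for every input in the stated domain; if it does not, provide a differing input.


Behavior is preserved: although boolean connective usage differs, and comparison usage differs, the outputs never diverge.
As a probe, take a=-2, b=0: f runs aux=0, then (abs(-2) == (b * a)) is false, then a=-2, then aux=0, then returns 4; g runs aux=0, then (not (abs(-2) != (b * a))) is false, then a=-2, then aux=0, then returns 4; both end at 4.
An exhaustive pass over the 24 declared inputs shows identical outputs.
verdict: equivalent


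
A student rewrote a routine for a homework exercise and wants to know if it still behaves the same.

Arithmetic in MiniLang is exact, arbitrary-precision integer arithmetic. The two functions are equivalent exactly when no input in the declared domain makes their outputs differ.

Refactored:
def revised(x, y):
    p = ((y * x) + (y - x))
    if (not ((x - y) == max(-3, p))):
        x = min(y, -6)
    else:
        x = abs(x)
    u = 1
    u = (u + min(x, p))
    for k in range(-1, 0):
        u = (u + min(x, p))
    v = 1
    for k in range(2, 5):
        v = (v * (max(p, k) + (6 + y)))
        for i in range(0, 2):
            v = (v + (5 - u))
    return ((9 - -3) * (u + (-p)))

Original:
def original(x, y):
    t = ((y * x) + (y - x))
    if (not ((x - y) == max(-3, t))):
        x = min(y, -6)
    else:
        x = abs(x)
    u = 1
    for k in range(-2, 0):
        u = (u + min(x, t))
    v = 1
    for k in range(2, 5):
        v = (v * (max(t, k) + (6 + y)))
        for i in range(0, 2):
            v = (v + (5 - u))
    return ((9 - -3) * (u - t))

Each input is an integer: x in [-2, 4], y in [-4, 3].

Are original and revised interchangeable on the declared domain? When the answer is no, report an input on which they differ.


Equivalent — the differences include loop structure differs; also min/max/abs usage differs; also arithmetic usage differs; also local variable names differ; also statement counts differ, yet no declared input distinguishes the two.
One worked example (x=4, y=1) — original: t = 1; (not ((x - y) == max(-3, t))) -> true; x = -6; u = 1; [k=-2]; u = -5; [k=-1]; u = -11; v = 1; [k=2]; v = 9; [i=0]; v = 25; [i=1]; v = 41; [k=3]; v = 410; [i=0]; v = 426; [i=1]; v = 442; [k=4]; v = 4862; [i=0]; v = 4878; [i=1]; v = 4894; return -144; revised: p = 1; (not ((x - y) == max(-3, p))) -> true; x = -6; u = 1; u = -5; [k=-1]; u = -11; v = 1; [k=2]; v = 9; [i=0]; v = 25; [i=1]; v = 41; [k=3]; v = 410; [i=0]; v = 426; [i=1]; v = 442; [k=4]; v = 4862; [i=0]; v = 4878; [i=1]; v = 4894; return -144; agreement on -144.
Every one of the 56 inputs gives matching results.
verdict: equivalent


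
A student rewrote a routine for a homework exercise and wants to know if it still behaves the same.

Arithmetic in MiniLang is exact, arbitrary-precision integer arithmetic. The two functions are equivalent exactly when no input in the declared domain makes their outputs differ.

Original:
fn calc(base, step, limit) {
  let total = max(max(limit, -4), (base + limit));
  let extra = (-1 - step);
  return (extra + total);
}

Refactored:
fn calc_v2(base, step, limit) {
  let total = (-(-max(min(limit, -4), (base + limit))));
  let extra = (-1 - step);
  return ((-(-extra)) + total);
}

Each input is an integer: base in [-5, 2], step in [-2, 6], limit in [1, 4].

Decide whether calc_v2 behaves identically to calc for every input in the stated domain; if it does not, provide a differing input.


Not equivalent: base=-5, step=-2, limit=1 separates them (2 vs -3).
calc: total := 1 | extra := 1 | result 2
calc_v2: total := -4 | extra := 1 | result -3
verdict: not equivalent; witness: base=-5, step=-2, limit=1


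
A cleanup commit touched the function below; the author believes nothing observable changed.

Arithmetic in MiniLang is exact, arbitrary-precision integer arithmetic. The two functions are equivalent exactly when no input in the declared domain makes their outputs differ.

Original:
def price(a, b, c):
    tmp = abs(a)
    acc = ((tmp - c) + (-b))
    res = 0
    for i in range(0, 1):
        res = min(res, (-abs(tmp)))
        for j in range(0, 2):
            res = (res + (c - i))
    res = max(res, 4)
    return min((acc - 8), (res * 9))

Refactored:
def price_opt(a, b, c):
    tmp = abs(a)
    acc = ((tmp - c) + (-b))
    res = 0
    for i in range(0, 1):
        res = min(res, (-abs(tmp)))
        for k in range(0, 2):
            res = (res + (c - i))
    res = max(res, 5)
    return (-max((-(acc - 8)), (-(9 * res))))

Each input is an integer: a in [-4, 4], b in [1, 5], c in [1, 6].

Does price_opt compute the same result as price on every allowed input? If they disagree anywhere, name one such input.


Equivalent. The edit looks behavioral (`4` became `5`), but over these ranges it never changes the outcome.
Across all 270 domain points the two functions coincide.
One worked example (a=-2, b=1, c=2) — price: tmp=2, then acc=-1, then res=0, then (i=0), then res=-2, then (j=0), then res=0, then (j=1), then res=2, then res=4, then returns -9; price_opt: tmp=2, then acc=-1, then res=0, then (i=0), then res=-2, then (k=0), then res=0, then (k=1), then res=2, then res=5, then returns -9; agreement on -9.
verdict: equivalent


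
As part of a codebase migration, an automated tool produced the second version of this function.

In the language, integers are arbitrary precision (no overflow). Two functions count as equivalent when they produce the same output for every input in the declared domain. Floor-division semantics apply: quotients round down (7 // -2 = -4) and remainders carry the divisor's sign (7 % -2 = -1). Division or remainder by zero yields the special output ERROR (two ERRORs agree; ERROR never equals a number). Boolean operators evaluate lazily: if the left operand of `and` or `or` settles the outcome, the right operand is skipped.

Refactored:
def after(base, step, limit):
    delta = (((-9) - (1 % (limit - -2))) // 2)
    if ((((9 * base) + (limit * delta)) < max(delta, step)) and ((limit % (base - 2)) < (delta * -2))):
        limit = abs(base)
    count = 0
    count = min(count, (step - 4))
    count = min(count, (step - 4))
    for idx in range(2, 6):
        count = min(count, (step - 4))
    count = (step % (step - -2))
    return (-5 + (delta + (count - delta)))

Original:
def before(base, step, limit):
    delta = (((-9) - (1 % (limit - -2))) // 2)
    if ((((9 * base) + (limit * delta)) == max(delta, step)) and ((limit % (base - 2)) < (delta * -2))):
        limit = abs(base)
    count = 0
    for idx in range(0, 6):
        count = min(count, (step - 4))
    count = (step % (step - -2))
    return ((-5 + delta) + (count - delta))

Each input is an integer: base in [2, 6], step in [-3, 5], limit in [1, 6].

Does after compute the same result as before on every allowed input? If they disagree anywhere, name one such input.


Run the pair on base=2, step=-3, limit=5.
before: delta=-5, then ((((9 * base) + (limit * delta)) == max(delta, step)) and ((limit % (base - 2)) < (delta * -2))) is false, then count=0, then (idx=0), then count=-7, then (idx=1), then count=-7, then (idx=2), then count=-7, then (idx=3), then count=-7, then (idx=4), then count=-7, then (idx=5), then count=-7, then count=0, then returns -5
after: delta=-5, then a zero divisor aborts: ERROR
-5 and ERROR differ, so these are not the same function on this domain.
verdict: not equivalent; witness: base=2, step=-3, limit=5


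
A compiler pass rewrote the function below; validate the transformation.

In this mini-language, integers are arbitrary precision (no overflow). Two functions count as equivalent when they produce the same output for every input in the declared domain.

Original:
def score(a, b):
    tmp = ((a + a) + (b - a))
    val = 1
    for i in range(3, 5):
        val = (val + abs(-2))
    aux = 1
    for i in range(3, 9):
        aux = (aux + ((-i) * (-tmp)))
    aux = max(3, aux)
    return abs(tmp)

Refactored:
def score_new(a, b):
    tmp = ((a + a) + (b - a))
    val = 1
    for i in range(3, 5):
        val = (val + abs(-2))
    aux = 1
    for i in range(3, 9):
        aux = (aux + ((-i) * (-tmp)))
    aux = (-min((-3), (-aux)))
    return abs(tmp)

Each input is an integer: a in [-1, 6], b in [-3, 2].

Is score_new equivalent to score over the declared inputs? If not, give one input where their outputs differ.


Changes here: min/max/abs usage differs; the full 48-point sweep finds no disagreement.
verdict: equivalent


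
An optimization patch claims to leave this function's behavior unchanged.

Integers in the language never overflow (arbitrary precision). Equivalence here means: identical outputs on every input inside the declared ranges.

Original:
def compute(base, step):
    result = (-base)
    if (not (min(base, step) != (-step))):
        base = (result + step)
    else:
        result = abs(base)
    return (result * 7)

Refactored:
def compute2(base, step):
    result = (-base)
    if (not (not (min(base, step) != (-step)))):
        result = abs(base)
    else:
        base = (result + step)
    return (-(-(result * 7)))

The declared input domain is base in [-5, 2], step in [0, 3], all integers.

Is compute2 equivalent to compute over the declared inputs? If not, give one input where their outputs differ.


Equivalent — the differences include boolean connective usage differs, yet no declared input distinguishes the two.
As a probe, take base=1, step=1: compute runs result becomes -1; next (not (min(base, step) != (-step))) evaluates to false; next result becomes 1; next final value 7; compute2 runs result becomes -1; next (not (not (min(base, step) != (-step)))) evaluates to true; next result becomes 1; next final value 7; both end at 7.
Sweeping the whole domain (32 inputs) finds no disagreement.
verdict: equivalent


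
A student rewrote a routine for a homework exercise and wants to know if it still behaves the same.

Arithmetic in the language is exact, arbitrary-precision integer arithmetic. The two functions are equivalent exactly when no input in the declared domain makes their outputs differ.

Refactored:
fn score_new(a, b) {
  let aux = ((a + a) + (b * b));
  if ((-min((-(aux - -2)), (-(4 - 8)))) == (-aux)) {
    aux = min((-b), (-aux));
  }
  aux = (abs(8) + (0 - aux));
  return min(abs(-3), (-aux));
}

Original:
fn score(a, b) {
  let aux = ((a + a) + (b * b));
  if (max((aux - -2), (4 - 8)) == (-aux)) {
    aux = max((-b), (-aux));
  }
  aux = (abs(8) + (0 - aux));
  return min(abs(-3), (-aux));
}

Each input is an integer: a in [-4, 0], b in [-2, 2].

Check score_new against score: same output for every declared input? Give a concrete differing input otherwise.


The rewrite breaks on a=-1, b=1, where the results are -7 and -9.
score: aux=-1, then (max((aux - -2), (4 - 8)) == (-aux)) is true, then aux=1, then aux=7, then returns -7
score_new: aux=-1, then ((-min((-(aux - -2)), (-(4 - 8)))) == (-aux)) is true, then aux=-1, then aux=9, then returns -9
verdict: not equivalent; witness: a=-1, b=1


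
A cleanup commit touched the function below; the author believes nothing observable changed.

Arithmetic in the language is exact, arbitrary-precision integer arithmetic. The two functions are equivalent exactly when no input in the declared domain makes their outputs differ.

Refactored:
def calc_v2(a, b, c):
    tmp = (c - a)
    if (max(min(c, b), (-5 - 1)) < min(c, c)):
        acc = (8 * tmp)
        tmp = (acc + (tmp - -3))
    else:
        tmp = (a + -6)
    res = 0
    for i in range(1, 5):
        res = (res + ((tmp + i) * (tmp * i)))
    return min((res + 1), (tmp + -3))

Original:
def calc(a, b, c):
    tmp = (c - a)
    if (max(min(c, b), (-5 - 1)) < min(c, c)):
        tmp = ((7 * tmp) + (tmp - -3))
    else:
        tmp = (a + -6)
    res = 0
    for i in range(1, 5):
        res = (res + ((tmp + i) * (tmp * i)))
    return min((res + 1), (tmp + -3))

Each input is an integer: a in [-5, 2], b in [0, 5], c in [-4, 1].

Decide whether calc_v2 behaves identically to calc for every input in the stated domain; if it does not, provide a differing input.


At a=-5, b=0, c=1: calc gives 48, calc_v2 gives 54.
verdict: not equivalent; witness: a=-5, b=0, c=1


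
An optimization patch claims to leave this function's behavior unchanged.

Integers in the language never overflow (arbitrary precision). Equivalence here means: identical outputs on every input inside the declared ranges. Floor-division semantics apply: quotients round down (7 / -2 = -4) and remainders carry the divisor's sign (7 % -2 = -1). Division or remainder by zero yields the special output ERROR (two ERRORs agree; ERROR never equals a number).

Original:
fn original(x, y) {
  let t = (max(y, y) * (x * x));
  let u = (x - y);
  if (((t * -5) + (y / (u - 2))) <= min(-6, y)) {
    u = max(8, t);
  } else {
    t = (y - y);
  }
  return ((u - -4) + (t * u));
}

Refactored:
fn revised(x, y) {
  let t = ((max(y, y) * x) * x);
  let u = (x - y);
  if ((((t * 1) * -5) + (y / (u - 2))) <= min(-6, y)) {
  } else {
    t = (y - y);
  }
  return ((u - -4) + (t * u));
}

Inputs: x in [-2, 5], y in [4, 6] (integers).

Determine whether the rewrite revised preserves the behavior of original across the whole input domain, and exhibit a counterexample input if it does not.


Try x=-2, y=4.
original: t=16, then u=-6, then (((t * -5) + (y / (u - 2))) <= min(-6, y)) is true, then u=16, then returns 276
revised: t=16, then u=-6, then ((((t * 1) * -5) + (y / (u - 2))) <= min(-6, y)) is true, then returns -98
276 != -98, so the rewrite changes behavior.
verdict: not equivalent; witness: x=-2, y=4


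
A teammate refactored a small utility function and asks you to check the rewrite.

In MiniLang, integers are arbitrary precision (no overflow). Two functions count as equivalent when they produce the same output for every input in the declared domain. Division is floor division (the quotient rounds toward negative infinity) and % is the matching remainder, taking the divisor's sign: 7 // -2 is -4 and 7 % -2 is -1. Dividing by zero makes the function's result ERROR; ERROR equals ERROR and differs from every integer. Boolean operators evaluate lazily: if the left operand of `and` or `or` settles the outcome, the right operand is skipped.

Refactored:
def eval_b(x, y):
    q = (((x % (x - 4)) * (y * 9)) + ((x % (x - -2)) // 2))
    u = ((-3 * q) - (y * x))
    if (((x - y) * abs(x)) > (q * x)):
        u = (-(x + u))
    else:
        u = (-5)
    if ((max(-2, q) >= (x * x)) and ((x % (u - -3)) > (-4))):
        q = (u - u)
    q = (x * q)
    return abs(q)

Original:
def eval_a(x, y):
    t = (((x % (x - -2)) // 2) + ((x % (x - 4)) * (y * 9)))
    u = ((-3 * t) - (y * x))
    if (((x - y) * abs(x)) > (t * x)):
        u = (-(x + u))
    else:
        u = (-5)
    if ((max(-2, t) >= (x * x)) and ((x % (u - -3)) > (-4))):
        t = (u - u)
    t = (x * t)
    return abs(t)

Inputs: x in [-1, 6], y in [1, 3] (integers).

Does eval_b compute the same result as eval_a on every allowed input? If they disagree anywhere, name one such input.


Reading the diff, among the changes: local variable names differ.
As a probe, take x=2, y=1: eval_a runs t := 1 | u := -5 | (((x - y) * abs(x)) > (t * x)): false | u := -5 | ((max(-2, t) >= (x * x)) and ((x % (u - -3)) > (-4))): false | t := 2 | result 2; eval_b runs q := 1 | u := -5 | (((x - y) * abs(x)) > (q * x)): false | u := -5 | ((max(-2, q) >= (x * x)) and ((x % (u - -3)) > (-4))): false | q := 2 | result 2; both end at 2.
Sweeping the whole domain (24 inputs) finds no disagreement.
verdict: equivalent


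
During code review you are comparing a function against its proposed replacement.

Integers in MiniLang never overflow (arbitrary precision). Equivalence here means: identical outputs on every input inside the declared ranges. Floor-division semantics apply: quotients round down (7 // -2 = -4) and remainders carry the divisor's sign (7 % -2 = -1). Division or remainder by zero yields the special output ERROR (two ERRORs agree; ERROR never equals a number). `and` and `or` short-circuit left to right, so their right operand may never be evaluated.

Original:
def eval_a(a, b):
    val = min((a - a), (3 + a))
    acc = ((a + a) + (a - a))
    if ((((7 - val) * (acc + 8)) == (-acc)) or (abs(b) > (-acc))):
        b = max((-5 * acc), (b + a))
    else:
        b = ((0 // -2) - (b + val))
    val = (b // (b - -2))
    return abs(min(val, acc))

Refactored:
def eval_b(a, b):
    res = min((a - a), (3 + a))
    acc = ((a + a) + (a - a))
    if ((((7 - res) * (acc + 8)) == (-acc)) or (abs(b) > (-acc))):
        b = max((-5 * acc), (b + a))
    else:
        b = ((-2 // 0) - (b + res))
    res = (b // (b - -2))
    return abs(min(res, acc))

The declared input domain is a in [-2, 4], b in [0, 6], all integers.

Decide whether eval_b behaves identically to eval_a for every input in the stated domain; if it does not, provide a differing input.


Run the pair on a=-2, b=0.
eval_a: val = 0; acc = -4; ((((7 - val) * (acc + 8)) == (-acc)) or (abs(b) > (-acc))) -> false; b = 0; val = 0; return 4
eval_b: res = 0; acc = -4; ((((7 - res) * (acc + 8)) == (-acc)) or (abs(b) > (-acc))) -> false; division by zero -> ERROR
4 != ERROR, so the rewrite changes behavior.
verdict: not equivalent; witness: a=-2, b=0
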